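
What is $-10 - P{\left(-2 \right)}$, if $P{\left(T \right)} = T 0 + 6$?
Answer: $-16$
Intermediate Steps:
$P{\left(T \right)} = 6$ ($P{\left(T \right)} = 0 + 6 = 6$)
$-10 - P{\left(-2 \right)} = -10 - 6 = -16$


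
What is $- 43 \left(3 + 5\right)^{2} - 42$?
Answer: $-2794$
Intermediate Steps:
$- 43 \left(3 + 5\right)^{2} - 42 = - 43 \cdot 8^{2} - 42 = \left(-43\right) 64 - 42 = -2752 - 42 = -2794$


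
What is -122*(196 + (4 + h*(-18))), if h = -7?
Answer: -39772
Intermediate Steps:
-122*(196 + (4 + h*(-18))) = -122*(196 + (4 - 7*(-18))) = -122*(196 + (4 + 126)) = -122*(196 + 130) = -122*326 = -39772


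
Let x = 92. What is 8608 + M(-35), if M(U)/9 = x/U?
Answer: 300452/35 ≈ 8584.3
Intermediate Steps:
M(U) = 828/U (M(U) = 9*(92/U) = 828/U)
8608 + M(-35) = 8608 + 828/(-35) = 8608 + 828*(-1/35) = 8608 - 828/35 = 300452/35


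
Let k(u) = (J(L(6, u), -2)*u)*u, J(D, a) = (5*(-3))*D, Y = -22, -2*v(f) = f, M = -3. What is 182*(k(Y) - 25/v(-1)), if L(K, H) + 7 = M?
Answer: 13204100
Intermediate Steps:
L(K, H) = -10 (L(K, H) = -7 - 3 = -10)
v(f) = -f/2
J(D, a) = -15*D
k(u) = 150*u² (k(u) = ((-15*(-10))*u)*u = (150*u)*u = 150*u²)
182*(k(Y) - 25/v(-1)) = 182*(150*(-22)² - 25/((-½*(-1)))) = 182*(150*484 - 25/½) = 182*(72600 - 25*2) = 182*(72600 - 50) = 182*72550 = 13204100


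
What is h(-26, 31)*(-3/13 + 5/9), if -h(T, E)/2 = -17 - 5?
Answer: 1672/117 ≈ 14.291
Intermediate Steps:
h(T, E) = 44 (h(T, E) = -2*(-17 - 5) = -2*(-22) = 44)
h(-26, 31)*(-3/13 + 5/9) = 44*(-3/13 + 5/9) = 44*(38/117) = 1672/117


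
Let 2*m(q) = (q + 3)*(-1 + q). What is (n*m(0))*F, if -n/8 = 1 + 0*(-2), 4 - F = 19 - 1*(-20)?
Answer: -420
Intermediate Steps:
F = -35 (F = 4 - (19 - 1*(-20)) = 4 - (19 + 20) = 4 - 1*39 = 4 - 39 = -35)
m(q) = (-1 + q)*(3 + q)/2 (m(q) = ((q + 3)*(-1 + q))/2 = ((3 + q)*(-1 + q))/2 = ((-1 + q)*(3 + q))/2 = (-1 + q)*(3 + q)/2)
n = -8 (n = -8*(1 + 0*(-2)) = -8*(1 + 0) = -8*1 = -8)
(n*m(0))*F = -8*(-3/2 + 0 + (1/2)*0**2)*(-35) = -8*(-3/2 + 0 + (1/2)*0)*(-35) = -8*(-3/2 + 0 + 0)*(-35) = -8*(-3/2)*(-35) = 12*(-35) = -420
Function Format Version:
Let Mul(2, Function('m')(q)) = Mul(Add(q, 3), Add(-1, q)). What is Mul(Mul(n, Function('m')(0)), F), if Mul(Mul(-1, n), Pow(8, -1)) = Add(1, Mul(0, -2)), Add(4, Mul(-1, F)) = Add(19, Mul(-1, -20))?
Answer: -420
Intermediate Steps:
F = -35 (F = Add(4, Mul(-1, Add(19, Mul(-1, -20)))) = Add(4, Mul(-1, Add(19, 20))) = Add(4, Mul(-1, 39)) = Add(4, -39) = -35)
Function('m')(q) = Mul(Rational(1, 2), Add(-1, q), Add(3, q)) (Function('m')(q) = Mul(Rational(1, 2), Mul(Add(q, 3), Add(-1, q))) = Mul(Rational(1, 2), Mul(Add(3, q), Add(-1, q))) = Mul(Rational(1, 2), Mul(Add(-1, q), Add(3, q))) = Mul(Rational(1, 2), Add(-1, q), Add(3, q)))
n = -8 (n = Mul(-8, Add(1, Mul(0, -2))) = Mul(-8, Add(1, 0)) = Mul(-8, 1) = -8)
Mul(Mul(n, Function('m')(0)), F) = Mul(Mul(-8, Add(Rational(-3, 2), 0, Mul(Rational(1, 2), Pow(0, 2)))), -35) = Mul(Mul(-8, Add(Rational(-3, 2), 0, Mul(Rational(1, 2), 0))), -35) = Mul(Mul(-8, Add(Rational(-3, 2), 0, 0)), -35) = Mul(Mul(-8, Rational(-3, 2)), -35) = Mul(12, -35) = -420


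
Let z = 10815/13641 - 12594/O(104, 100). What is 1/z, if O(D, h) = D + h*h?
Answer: -7657148/3473333 ≈ -2.2046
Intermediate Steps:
O(D, h) = D + h**2
z = -3473333/7657148 (z = 10815/13641 - 12594/(104 + 100**2) = 10815*(1/13641) - 12594/(104 + 10000) = 3605/4547 - 12594/10104 = 3605/4547 - 12594*1/10104 = 3605/4547 - 2099/1684 = -3473333/7657148 ≈ -0.45361)
1/z = 1/(-3473333/7657148) = -7657148/3473333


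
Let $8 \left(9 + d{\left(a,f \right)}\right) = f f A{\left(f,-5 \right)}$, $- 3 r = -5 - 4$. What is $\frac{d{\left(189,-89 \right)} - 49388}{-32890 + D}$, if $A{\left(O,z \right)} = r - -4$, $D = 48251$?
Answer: $- \frac{339729}{122888} \approx -2.7645$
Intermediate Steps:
$r = 3$ ($r = - \frac{-5 - 4}{3} = \left(- \frac{1}{3}\right) \left(-9\right) = 3$)
$A{\left(O,z \right)} = 7$ ($A{\left(O,z \right)} = 3 - -4 = 3 + 4 = 7$)
$d{\left(a,f \right)} = -9 + \frac{7 f^{2}}{8}$ ($d{\left(a,f \right)} = -9 + \frac{f f 7}{8} = -9 + \frac{f^{2} \cdot 7}{8} = -9 + \frac{7 f^{2}}{8}$)
$\frac{d{\left(189,-89 \right)} - 49388}{-32890 + D} = \frac{\left(-9 + \frac{7 \left(-89\right)^{2}}{8}\right) - 49388}{-32890 + 48251} = \frac{\left(-9 + \frac{7}{8} \cdot 7921\right) - 49388}{15361} = \left(\left(-9 + \frac{55447}{8}\right) - 49388\right) \frac{1}{15361} = \left(\frac{55375}{8} - 49388\right) \frac{1}{15361} = \left(- \frac{339729}{8}\right) \frac{1}{15361} = - \frac{339729}{122888}$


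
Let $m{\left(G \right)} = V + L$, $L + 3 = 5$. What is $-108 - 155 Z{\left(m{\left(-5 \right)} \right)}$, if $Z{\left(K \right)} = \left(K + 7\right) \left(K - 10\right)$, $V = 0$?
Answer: $11052$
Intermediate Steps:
$L = 2$ ($L = -3 + 5 = 2$)
$m{\left(G \right)} = 2$ ($m{\left(G \right)} = 0 + 2 = 2$)
$Z{\left(K \right)} = \left(-10 + K\right) \left(7 + K\right)$ ($Z{\left(K \right)} = \left(7 + K\right) \left(-10 + K\right) = \left(-10 + K\right) \left(7 + K\right)$)
$-108 - 155 Z{\left(m{\left(-5 \right)} \right)} = -108 - 155 \left(-70 + 2^{2} - 6\right) = -108 - 155 \left(-70 + 4 - 6\right) = -108 - -11160 = -108 + 11160 = 11052$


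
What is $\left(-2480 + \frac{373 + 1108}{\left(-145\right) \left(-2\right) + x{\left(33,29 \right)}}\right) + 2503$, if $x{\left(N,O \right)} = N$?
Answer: $\frac{8910}{323} \approx 27.585$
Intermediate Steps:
$\left(-2480 + \frac{373 + 1108}{\left(-145\right) \left(-2\right) + x{\left(33,29 \right)}}\right) + 2503 = \left(-2480 + \frac{373 + 1108}{\left(-145\right) \left(-2\right) + 33}\right) + 2503 = \left(-2480 + \frac{1481}{290 + 33}\right) + 2503 = \left(-2480 + \frac{1481}{323}\right) + 2503 = - \frac{799559}{323} + 2503 = \frac{8910}{323}$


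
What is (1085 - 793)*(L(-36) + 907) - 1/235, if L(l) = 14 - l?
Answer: 65669339/235 ≈ 2.7944e+5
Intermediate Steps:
(1085 - 793)*(L(-36) + 907) - 1/235 = (1085 - 793)*((14 - 1*(-36)) + 907) - 1/235 = 292*((14 + 36) + 907) - 1*1/235 = 292*(50 + 907) - 1/235 = 292*957 - 1/235 = 279444 - 1/235 = 65669339/235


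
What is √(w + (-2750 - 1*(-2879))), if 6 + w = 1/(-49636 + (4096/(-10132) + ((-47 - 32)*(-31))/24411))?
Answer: 3*√20627601831667011180970/38850186185 ≈ 11.091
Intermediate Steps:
w = -233101899807/38850186185 (w = -6 + 1/(-49636 + (4096/(-10132) + ((-47 - 32)*(-31))/24411)) = -6 + 1/(-49636 + (4096*(-1/10132) - 79*(-31)*(1/24411))) = -6 + 1/(-49636 + (-1024/2533 + 2449*(1/24411))) = -6 + 1/(-49636 + (-1024/2533 + 31/309)) = -6 + 1/(-49636 - 237893/782697) = -6 + 1/(-38850186185/782697) = -6 - 782697/38850186185 = -233101899807/38850186185 ≈ -6.0000)
√(w + (-2750 - 1*(-2879))) = √(-233101899807/38850186185 + (-2750 - 1*(-2879))) = √(-233101899807/38850186185 + (-2750 + 2879)) = √(-233101899807/38850186185 + 129) = √(4778572118058/38850186185) = 3*√20627601831667011180970/38850186185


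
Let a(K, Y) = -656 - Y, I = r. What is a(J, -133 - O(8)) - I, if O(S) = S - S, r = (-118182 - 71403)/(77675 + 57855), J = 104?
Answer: -14138521/27106 ≈ -521.60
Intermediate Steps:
r = -37917/27106 (r = -189585/135530 = -189585*1/135530 = -37917/27106 ≈ -1.3988)
O(S) = 0
I = -37917/27106 ≈ -1.3988
a(J, -133 - O(8)) - I = (-656 - (-133 - 1*0)) - 1*(-37917/27106) = (-656 - (-133 + 0)) + 37917/27106 = (-656 - 1*(-133)) + 37917/27106 = (-656 + 133) + 37917/27106 = -523 + 37917/27106 = -14138521/27106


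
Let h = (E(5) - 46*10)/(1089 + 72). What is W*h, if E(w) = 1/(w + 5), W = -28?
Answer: 7154/645 ≈ 11.091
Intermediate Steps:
E(w) = 1/(5 + w)
h = -511/1290 (h = (1/(5 + 5) - 46*10)/(1089 + 72) = (1/10 - 460)/1161 = (⅒ - 460)*(1/1161) = -4599/10*1/1161 = -511/1290 ≈ -0.39612)
W*h = -28*(-511/1290) = 7154/645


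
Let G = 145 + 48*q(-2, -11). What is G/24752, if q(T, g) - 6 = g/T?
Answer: 41/1456 ≈ 0.028159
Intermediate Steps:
q(T, g) = 6 + g/T
G = 697 (G = 145 + 48*(6 - 11/(-2)) = 145 + 48*(6 - 11*(-½)) = 145 + 48*(6 + 11/2) = 145 + 48*(23/2) = 145 + 552 = 697)
G/24752 = 697/24752 = 697*(1/24752) = 41/1456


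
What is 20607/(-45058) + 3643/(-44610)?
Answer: -270856141/502509345 ≈ -0.53901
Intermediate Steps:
20607/(-45058) + 3643/(-44610) = 20607*(-1/45058) + 3643*(-1/44610) = -20607/45058 - 3643/44610 = -270856141/502509345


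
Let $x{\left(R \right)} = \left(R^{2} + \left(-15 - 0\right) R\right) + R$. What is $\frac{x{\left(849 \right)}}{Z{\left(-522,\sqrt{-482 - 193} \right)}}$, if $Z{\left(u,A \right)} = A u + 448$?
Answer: $\frac{79398480}{46031851} + \frac{2775402225 i \sqrt{3}}{92063702} \approx 1.7249 + 52.215 i$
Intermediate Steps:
$Z{\left(u,A \right)} = 448 + A u$
$x{\left(R \right)} = R^{2} - 14 R$ ($x{\left(R \right)} = \left(R^{2} + \left(-15 + 0\right) R\right) + R = \left(R^{2} - 15 R\right) + R = R^{2} - 14 R$)
$\frac{x{\left(849 \right)}}{Z{\left(-522,\sqrt{-482 - 193} \right)}} = \frac{849 \left(-14 + 849\right)}{448 + \sqrt{-482 - 193} \left(-522\right)} = \frac{849 \cdot 835}{448 + \sqrt{-675} \left(-522\right)} = \frac{708915}{448 + 15 i \sqrt{3} \left(-522\right)} = \frac{708915}{448 - 7830 i \sqrt{3}}$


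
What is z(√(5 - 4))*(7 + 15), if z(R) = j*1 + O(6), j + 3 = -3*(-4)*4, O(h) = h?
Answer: 1122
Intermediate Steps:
j = 45 (j = -3 - 3*(-4)*4 = -3 + 12*4 = -3 + 48 = 45)
z(R) = 51 (z(R) = 45*1 + 6 = 45 + 6 = 51)
z(√(5 - 4))*(7 + 15) = 51*(7 + 15) = 51*22 = 1122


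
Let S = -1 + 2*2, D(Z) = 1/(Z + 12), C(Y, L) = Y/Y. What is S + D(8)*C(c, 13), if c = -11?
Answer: 61/20 ≈ 3.0500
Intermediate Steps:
C(Y, L) = 1
D(Z) = 1/(12 + Z)
S = 3 (S = -1 + 4 = 3)
S + D(8)*C(c, 13) = 3 + 1/(12 + 8) = 3 + 1/20 = 61/20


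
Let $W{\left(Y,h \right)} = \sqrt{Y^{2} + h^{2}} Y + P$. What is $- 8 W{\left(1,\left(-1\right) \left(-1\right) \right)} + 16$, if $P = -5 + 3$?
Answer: $32 - 8 \sqrt{2} \approx 20.686$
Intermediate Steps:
$P = -2$
$W{\left(Y,h \right)} = -2 + Y \sqrt{Y^{2} + h^{2}}$ ($W{\left(Y,h \right)} = \sqrt{Y^{2} + h^{2}} Y - 2 = Y \sqrt{Y^{2} + h^{2}} - 2 = -2 + Y \sqrt{Y^{2} + h^{2}}$)
$- 8 W{\left(1,\left(-1\right) \left(-1\right) \right)} + 16 = - 8 \left(-2 + 1 \sqrt{1^{2} + \left(\left(-1\right) \left(-1\right)\right)^{2}}\right) + 16 = - 8 \left(-2 + 1 \sqrt{1 + 1^{2}}\right) + 16 = - 8 \left(-2 + 1 \sqrt{1 + 1}\right) + 16 = - 8 \left(-2 + 1 \sqrt{2}\right) + 16 = - 8 \left(-2 + \sqrt{2}\right) + 16 = \left(16 - 8 \sqrt{2}\right) + 16 = 32 - 8 \sqrt{2}$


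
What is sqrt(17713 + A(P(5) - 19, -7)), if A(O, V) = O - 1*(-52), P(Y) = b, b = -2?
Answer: 4*sqrt(1109) ≈ 133.21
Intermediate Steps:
P(Y) = -2
A(O, V) = 52 + O (A(O, V) = O + 52 = 52 + O)
sqrt(17713 + A(P(5) - 19, -7)) = sqrt(17713 + (52 + (-2 - 19))) = sqrt(17713 + (52 - 21)) = sqrt(17713 + 31) = sqrt(17744) = 4*sqrt(1109)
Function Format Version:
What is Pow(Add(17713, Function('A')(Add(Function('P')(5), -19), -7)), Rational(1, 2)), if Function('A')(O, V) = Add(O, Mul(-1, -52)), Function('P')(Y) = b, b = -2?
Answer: Mul(4, Pow(1109, Rational(1, 2))) ≈ 133.21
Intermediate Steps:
Function('P')(Y) = -2
Function('A')(O, V) = Add(52, O) (Function('A')(O, V) = Add(O, 52) = Add(52, O))
Pow(Add(17713, Function('A')(Add(Function('P')(5), -19), -7)), Rational(1, 2)) = Pow(Add(17713, Add(52, Add(-2, -19))), Rational(1, 2)) = Pow(Add(17713, Add(52, -21)), Rational(1, 2)) = Pow(Add(17713, 31), Rational(1, 2)) = Pow(17744, Rational(1, 2)) = Mul(4, Pow(1109, Rational(1, 2)))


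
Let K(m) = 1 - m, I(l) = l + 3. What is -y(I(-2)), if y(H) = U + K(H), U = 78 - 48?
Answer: -30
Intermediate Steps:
U = 30
I(l) = 3 + l
y(H) = 31 - H (y(H) = 30 + (1 - H) = 31 - H)
-y(I(-2)) = -(31 - (3 - 2)) = -(31 - 1*1) = -(31 - 1) = -1*30 = -30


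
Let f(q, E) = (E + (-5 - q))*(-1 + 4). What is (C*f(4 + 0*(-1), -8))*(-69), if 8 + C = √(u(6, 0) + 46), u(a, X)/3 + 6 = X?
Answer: -28152 + 7038*√7 ≈ -9531.2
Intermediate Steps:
u(a, X) = -18 + 3*X
f(q, E) = -15 - 3*q + 3*E (f(q, E) = (-5 + E - q)*3 = -15 - 3*q + 3*E)
C = -8 + 2*√7 (C = -8 + √((-18 + 3*0) + 46) = -8 + √((-18 + 0) + 46) = -8 + √(-18 + 46) = -8 + √28 = -8 + 2*√7 ≈ -2.7085)
(C*f(4 + 0*(-1), -8))*(-69) = ((-8 + 2*√7)*(-15 - 3*(4 + 0*(-1)) + 3*(-8)))*(-69) = ((-8 + 2*√7)*(-15 - 3*(4 + 0) - 24))*(-69) = ((-8 + 2*√7)*(-15 - 3*4 - 24))*(-69) = ((-8 + 2*√7)*(-15 - 12 - 24))*(-69) = ((-8 + 2*√7)*(-51))*(-69) = (408 - 102*√7)*(-69) = -28152 + 7038*√7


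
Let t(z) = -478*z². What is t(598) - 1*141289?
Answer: -171076001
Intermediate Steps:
t(598) - 1*141289 = -478*598² - 1*141289 = -478*357604 - 141289 = -170934712 - 141289 = -171076001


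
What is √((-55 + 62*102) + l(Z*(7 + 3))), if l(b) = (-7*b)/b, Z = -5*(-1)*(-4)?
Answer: √6262 ≈ 79.133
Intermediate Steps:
Z = -20 (Z = 5*(-4) = -20)
l(b) = -7
√((-55 + 62*102) + l(Z*(7 + 3))) = √((-55 + 62*102) - 7) = √((-55 + 6324) - 7) = √(6269 - 7) = √6262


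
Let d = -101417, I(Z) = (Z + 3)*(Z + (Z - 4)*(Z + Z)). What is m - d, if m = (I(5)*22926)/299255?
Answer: 6070459091/59851 ≈ 1.0143e+5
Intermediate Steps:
I(Z) = (3 + Z)*(Z + 2*Z*(-4 + Z)) (I(Z) = (3 + Z)*(Z + (-4 + Z)*(2*Z)) = (3 + Z)*(Z + 2*Z*(-4 + Z)))
m = 550224/59851 (m = ((5*(-21 - 1*5 + 2*5**2))*22926)/299255 = ((5*(-21 - 5 + 2*25))*22926)*(1/299255) = ((5*(-21 - 5 + 50))*22926)*(1/299255) = ((5*24)*22926)*(1/299255) = (120*22926)*(1/299255) = 2751120*(1/299255) = 550224/59851 ≈ 9.1932)
m - d = 550224/59851 - 1*(-101417) = 550224/59851 + 101417 = 6070459091/59851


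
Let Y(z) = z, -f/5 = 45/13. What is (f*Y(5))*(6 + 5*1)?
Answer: -12375/13 ≈ -951.92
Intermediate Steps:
f = -225/13 ≈ -17.308
(f*Y(5))*(6 + 5*1) = (-225/13*5)*(6 + 5*1) = -1125*(6 + 5)/13 = -1125/13*11 = -12375/13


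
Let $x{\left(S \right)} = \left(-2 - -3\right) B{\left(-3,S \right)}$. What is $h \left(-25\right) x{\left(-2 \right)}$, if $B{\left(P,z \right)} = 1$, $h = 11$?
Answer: $-275$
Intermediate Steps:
$x{\left(S \right)} = 1$ ($x{\left(S \right)} = \left(-2 - -3\right) 1 = \left(-2 + 3\right) 1 = 1 \cdot 1 = 1$)
$h \left(-25\right) x{\left(-2 \right)} = 11 \left(-25\right) 1 = \left(-275\right) 1 = -275$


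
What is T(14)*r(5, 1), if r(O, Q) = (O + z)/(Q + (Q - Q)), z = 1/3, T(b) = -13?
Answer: -208/3 ≈ -69.333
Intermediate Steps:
z = ⅓ (z = 1*(⅓) = ⅓ ≈ 0.33333)
r(O, Q) = (⅓ + O)/Q (r(O, Q) = (O + ⅓)/(Q + (Q - Q)) = (⅓ + O)/(Q + 0) = (⅓ + O)/Q)
T(14)*r(5, 1) = -13*(⅓ + 5)/1 = -13*16/3 = -208/3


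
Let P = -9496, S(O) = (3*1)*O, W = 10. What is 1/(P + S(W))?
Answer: -1/9466 ≈ -0.00010564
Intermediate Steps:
S(O) = 3*O
1/(P + S(W)) = 1/(-9496 + 3*10) = 1/(-9496 + 30) = 1/(-9466) = -1/9466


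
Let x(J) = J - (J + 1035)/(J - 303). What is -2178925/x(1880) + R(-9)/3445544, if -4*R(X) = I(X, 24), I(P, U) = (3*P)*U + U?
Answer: -591972814459379/510258363434 ≈ -1160.1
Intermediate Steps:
I(P, U) = U + 3*P*U (I(P, U) = 3*P*U + U = U + 3*P*U)
R(X) = -6 - 18*X (R(X) = -6*(1 + 3*X) = -(24 + 72*X)/4 = -6 - 18*X)
x(J) = J - (1035 + J)/(-303 + J)
-2178925/x(1880) + R(-9)/3445544 = -2178925*(-303 + 1880)/(-1035 + 1880² - 304*1880) + (-6 - 18*(-9))/3445544 = -2178925*1577/(-1035 + 3534400 - 571520) + (-6 + 162)*(1/3445544) = -2178925/((1/1577)*2961845) + 156*(1/3445544) = -2178925/2961845/1577 + 39/861386 = -2178925*1577/2961845 + 39/861386 = -687232945/592369 + 39/861386 = -591972814459379/510258363434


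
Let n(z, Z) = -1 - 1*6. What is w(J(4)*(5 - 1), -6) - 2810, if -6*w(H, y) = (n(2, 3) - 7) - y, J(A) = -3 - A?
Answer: -8426/3 ≈ -2808.7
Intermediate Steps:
n(z, Z) = -7 (n(z, Z) = -1 - 6 = -7)
w(H, y) = 7/3 + y/6 (w(H, y) = -((-7 - 7) - y)/6 = -(-14 - y)/6 = 7/3 + y/6)
w(J(4)*(5 - 1), -6) - 2810 = (7/3 + (⅙)*(-6)) - 2810 = (7/3 - 1) - 2810 = 4/3 - 2810 = -8426/3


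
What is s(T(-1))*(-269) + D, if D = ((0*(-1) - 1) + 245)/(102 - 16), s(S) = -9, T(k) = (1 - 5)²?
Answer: 104225/43 ≈ 2423.8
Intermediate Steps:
T(k) = 16 (T(k) = (-4)² = 16)
D = 122/43 (D = ((0 - 1) + 245)/86 = (-1 + 245)*(1/86) = 244*(1/86) = 122/43 ≈ 2.8372)
s(T(-1))*(-269) + D = -9*(-269) + 122/43 = 2421 + 122/43 = 104225/43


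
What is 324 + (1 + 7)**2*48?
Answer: 3396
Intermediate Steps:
324 + (1 + 7)**2*48 = 324 + 8**2*48 = 324 + 64*48 = 324 + 3072 = 3396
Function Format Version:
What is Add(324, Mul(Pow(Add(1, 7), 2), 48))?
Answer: 3396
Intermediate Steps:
Add(324, Mul(Pow(Add(1, 7), 2), 48)) = Add(324, Mul(Pow(8, 2), 48)) = Add(324, Mul(64, 48)) = Add(324, 3072) = 3396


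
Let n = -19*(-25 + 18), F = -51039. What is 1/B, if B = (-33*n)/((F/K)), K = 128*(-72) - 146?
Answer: -17013/13696606 ≈ -0.0012421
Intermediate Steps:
n = 133 (n = -19*(-7) = 133)
K = -9362 (K = -9216 - 146 = -9362)
B = -13696606/17013 (B = (-33*133)/((-51039/(-9362))) = -4389/((-51039*(-1/9362))) = -4389/51039/9362 = -4389*9362/51039 = -13696606/17013 ≈ -805.07)
1/B = 1/(-13696606/17013) = -17013/13696606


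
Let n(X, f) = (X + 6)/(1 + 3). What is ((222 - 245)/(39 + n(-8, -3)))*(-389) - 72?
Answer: 12350/77 ≈ 160.39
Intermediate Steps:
n(X, f) = 3/2 + X/4 (n(X, f) = (6 + X)/4 = (6 + X)*(¼) = 3/2 + X/4)
((222 - 245)/(39 + n(-8, -3)))*(-389) - 72 = ((222 - 245)/(39 + (3/2 + (¼)*(-8))))*(-389) - 72 = -23/(39 + (3/2 - 2))*(-389) - 72 = -23/(39 - ½)*(-389) - 72 = -23/77/2*(-389) - 72 = -23*2/77*(-389) - 72 = -46/77*(-389) - 72 = 17894/77 - 72 = 12350/77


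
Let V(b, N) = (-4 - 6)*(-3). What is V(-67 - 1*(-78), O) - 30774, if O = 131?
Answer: -30744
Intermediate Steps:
V(b, N) = 30 (V(b, N) = -10*(-3) = 30)
V(-67 - 1*(-78), O) - 30774 = 30 - 30774 = -30744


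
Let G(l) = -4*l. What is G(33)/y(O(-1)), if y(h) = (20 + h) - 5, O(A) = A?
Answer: -66/7 ≈ -9.4286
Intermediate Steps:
y(h) = 15 + h
G(33)/y(O(-1)) = (-4*33)/(15 - 1) = -132/14 = -132*1/14 = -66/7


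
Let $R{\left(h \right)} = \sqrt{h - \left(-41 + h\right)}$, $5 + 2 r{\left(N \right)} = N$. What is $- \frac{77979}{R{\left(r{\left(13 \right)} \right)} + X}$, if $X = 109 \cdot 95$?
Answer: $- \frac{807472545}{107225984} + \frac{77979 \sqrt{41}}{107225984} \approx -7.5259$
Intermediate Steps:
$r{\left(N \right)} = - \frac{5}{2} + \frac{N}{2}$
$R{\left(h \right)} = \sqrt{41}$
$X = 10355$
$- \frac{77979}{R{\left(r{\left(13 \right)} \right)} + X} = - \frac{77979}{\sqrt{41} + 10355} = - \frac{77979}{10355 + \sqrt{41}}$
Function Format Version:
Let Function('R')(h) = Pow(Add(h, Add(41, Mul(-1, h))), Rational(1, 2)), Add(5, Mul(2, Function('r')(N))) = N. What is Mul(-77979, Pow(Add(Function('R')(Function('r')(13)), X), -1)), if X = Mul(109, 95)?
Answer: Add(Rational(-807472545, 107225984), Mul(Rational(77979, 107225984), Pow(41, Rational(1, 2)))) ≈ -7.5259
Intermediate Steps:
Function('r')(N) = Add(Rational(-5, 2), Mul(Rational(1, 2), N))
Function('R')(h) = Pow(41, Rational(1, 2))
X = 10355
Mul(-77979, Pow(Add(Function('R')(Function('r')(13)), X), -1)) = Mul(-77979, Pow(Add(Pow(41, Rational(1, 2)), 10355), -1)) = Mul(-77979, Pow(Add(10355, Pow(41, Rational(1, 2))), -1))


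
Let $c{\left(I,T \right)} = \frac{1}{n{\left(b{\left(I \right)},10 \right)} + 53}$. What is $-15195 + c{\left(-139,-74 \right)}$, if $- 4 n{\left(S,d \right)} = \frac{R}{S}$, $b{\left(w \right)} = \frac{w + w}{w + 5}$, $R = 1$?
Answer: $- \frac{446747639}{29401} \approx -15195.0$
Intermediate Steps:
$b{\left(w \right)} = \frac{2 w}{5 + w}$
$n{\left(S,d \right)} = - \frac{1}{4 S}$ ($n{\left(S,d \right)} = - \frac{1 \frac{1}{S}}{4} = - \frac{1}{4 S}$)
$c{\left(I,T \right)} = \frac{1}{53 - \frac{5 + I}{8 I}}$ ($c{\left(I,T \right)} = \frac{1}{- \frac{1}{4 \frac{2 I}{5 + I}} + 53} = \frac{1}{- \frac{\frac{1}{2} \frac{1}{I} \left(5 + I\right)}{4} + 53} = \frac{1}{- \frac{5 + I}{8 I} + 53} = \frac{1}{53 - \frac{5 + I}{8 I}}$)
$-15195 + c{\left(-139,-74 \right)} = -15195 + 8 \left(-139\right) \frac{1}{-5 + 423 \left(-139\right)} = -15195 + 8 \left(-139\right) \frac{1}{-5 - 58797} = -15195 + 8 \left(-139\right) \frac{1}{-58802} = -15195 + 8 \left(-139\right) \left(- \frac{1}{58802}\right) = -15195 + \frac{556}{29401} = - \frac{446747639}{29401}$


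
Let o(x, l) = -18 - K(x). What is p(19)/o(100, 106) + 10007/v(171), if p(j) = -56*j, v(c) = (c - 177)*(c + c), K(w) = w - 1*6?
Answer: 9487/2052 ≈ 4.6233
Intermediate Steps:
K(w) = -6 + w (K(w) = w - 6 = -6 + w)
o(x, l) = -12 - x (o(x, l) = -18 - (-6 + x) = -18 + (6 - x) = -12 - x)
v(c) = 2*c*(-177 + c) (v(c) = (-177 + c)*(2*c) = 2*c*(-177 + c))
p(19)/o(100, 106) + 10007/v(171) = (-56*19)/(-12 - 1*100) + 10007/((2*171*(-177 + 171))) = -1064/(-12 - 100) + 10007/((2*171*(-6))) = -1064/(-112) + 10007/(-2052) = -1064*(-1/112) + 10007*(-1/2052) = 19/2 - 10007/2052 = 9487/2052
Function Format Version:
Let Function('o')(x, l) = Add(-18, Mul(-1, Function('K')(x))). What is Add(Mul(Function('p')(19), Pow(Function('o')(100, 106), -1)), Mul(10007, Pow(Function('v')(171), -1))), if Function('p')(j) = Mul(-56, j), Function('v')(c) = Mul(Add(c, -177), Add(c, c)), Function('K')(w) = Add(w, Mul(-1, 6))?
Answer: Rational(9487, 2052) ≈ 4.6233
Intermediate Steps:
Function('K')(w) = Add(-6, w) (Function('K')(w) = Add(w, -6) = Add(-6, w))
Function('o')(x, l) = Add(-12, Mul(-1, x)) (Function('o')(x, l) = Add(-18, Mul(-1, Add(-6, x))) = Add(-18, Add(6, Mul(-1, x))) = Add(-12, Mul(-1, x)))
Function('v')(c) = Mul(2, c, Add(-177, c)) (Function('v')(c) = Mul(Add(-177, c), Mul(2, c)) = Mul(2, c, Add(-177, c)))
Add(Mul(Function('p')(19), Pow(Function('o')(100, 106), -1)), Mul(10007, Pow(Function('v')(171), -1))) = Add(Mul(Mul(-56, 19), Pow(Add(-12, Mul(-1, 100)), -1)), Mul(10007, Pow(Mul(2, 171, Add(-177, 171)), -1))) = Add(Mul(-1064, Pow(Add(-12, -100), -1)), Mul(10007, Pow(Mul(2, 171, -6), -1))) = Add(Mul(-1064, Pow(-112, -1)), Mul(10007, Pow(-2052, -1))) = Add(Mul(-1064, Rational(-1, 112)), Mul(10007, Rational(-1, 2052))) = Add(Rational(19, 2), Rational(-10007, 2052)) = Rational(9487, 2052)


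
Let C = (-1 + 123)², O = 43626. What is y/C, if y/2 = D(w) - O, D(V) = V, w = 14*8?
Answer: -21757/3721 ≈ -5.8471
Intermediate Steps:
w = 112
C = 14884 (C = 122² = 14884)
y = -87028 (y = 2*(112 - 1*43626) = 2*(112 - 43626) = 2*(-43514) = -87028)
y/C = -87028/14884 = -87028*1/14884 = -21757/3721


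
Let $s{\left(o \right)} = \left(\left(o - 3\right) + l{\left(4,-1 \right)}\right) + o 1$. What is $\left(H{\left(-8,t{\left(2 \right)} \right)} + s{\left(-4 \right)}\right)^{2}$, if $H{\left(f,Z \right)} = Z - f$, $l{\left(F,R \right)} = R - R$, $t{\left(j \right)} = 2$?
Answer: $1$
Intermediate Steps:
$l{\left(F,R \right)} = 0$
$s{\left(o \right)} = -3 + 2 o$ ($s{\left(o \right)} = \left(\left(o - 3\right) + 0\right) + o 1 = \left(\left(-3 + o\right) + 0\right) + o = \left(-3 + o\right) + o = -3 + 2 o$)
$\left(H{\left(-8,t{\left(2 \right)} \right)} + s{\left(-4 \right)}\right)^{2} = \left(\left(2 - -8\right) + \left(-3 + 2 \left(-4\right)\right)\right)^{2} = \left(\left(2 + 8\right) - 11\right)^{2} = \left(10 - 11\right)^{2} = \left(-1\right)^{2} = 1$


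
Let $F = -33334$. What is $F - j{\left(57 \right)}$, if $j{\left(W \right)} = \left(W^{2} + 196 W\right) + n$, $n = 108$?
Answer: $-47863$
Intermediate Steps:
$j{\left(W \right)} = 108 + W^{2} + 196 W$ ($j{\left(W \right)} = \left(W^{2} + 196 W\right) + 108 = 108 + W^{2} + 196 W$)
$F - j{\left(57 \right)} = -33334 - \left(108 + 57^{2} + 196 \cdot 57\right) = -33334 - \left(108 + 3249 + 11172\right) = -33334 - 14529 = -47863$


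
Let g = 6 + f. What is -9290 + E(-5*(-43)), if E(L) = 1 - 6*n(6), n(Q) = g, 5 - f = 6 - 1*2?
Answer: -9331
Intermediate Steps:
f = 1 (f = 5 - (6 - 1*2) = 5 - (6 - 2) = 5 - 1*4 = 5 - 4 = 1)
g = 7 (g = 6 + 1 = 7)
n(Q) = 7
E(L) = -41 (E(L) = 1 - 6*7 = 1 - 42 = -41)
-9290 + E(-5*(-43)) = -9290 - 41 = -9331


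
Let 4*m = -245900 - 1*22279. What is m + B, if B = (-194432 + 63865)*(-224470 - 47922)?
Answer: 142261356877/4 ≈ 3.5565e+10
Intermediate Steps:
m = -268179/4 (m = (-245900 - 1*22279)/4 = (-245900 - 22279)/4 = (¼)*(-268179) = -268179/4 ≈ -67045.)
B = 35565406264 (B = -130567*(-272392) = 35565406264)
m + B = -268179/4 + 35565406264 = 142261356877/4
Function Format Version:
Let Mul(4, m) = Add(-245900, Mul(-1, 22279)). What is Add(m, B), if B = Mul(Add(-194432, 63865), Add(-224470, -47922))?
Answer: Rational(142261356877, 4) ≈ 3.5565e+10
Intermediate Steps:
m = Rational(-268179, 4) (m = Mul(Rational(1, 4), Add(-245900, Mul(-1, 22279))) = Mul(Rational(1, 4), Add(-245900, -22279)) = Mul(Rational(1, 4), -268179) = Rational(-268179, 4) ≈ -67045.)
B = 35565406264 (B = Mul(-130567, -272392) = 35565406264)
Add(m, B) = Add(Rational(-268179, 4), 35565406264) = Rational(142261356877, 4)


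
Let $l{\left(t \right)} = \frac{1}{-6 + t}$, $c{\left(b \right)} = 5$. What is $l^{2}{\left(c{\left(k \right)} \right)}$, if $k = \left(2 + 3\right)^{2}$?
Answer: $1$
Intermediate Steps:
$k = 25$ ($k = 5^{2} = 25$)
$l^{2}{\left(c{\left(k \right)} \right)} = \left(\frac{1}{-6 + 5}\right)^{2} = \left(\frac{1}{-1}\right)^{2} = \left(-1\right)^{2} = 1$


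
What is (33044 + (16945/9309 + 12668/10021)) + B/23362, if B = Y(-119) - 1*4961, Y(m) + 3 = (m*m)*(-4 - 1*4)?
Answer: 36004828087036799/1089667797009 ≈ 33042.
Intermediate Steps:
Y(m) = -3 - 8*m² (Y(m) = -3 + (m*m)*(-4 - 1*4) = -3 + m²*(-4 - 4) = -3 + m²*(-8) = -3 - 8*m²)
B = -118252 (B = (-3 - 8*(-119)²) - 1*4961 = (-3 - 8*14161) - 4961 = (-3 - 113288) - 4961 = -113291 - 4961 = -118252)
(33044 + (16945/9309 + 12668/10021)) + B/23362 = (33044 + (16945/9309 + 12668/10021)) - 118252/23362 = (33044 + (16945*(1/9309) + 12668*(1/10021))) - 118252*1/23362 = (33044 + (16945/9309 + 12668/10021)) - 59126/11681 = (33044 + 287732257/93285489) - 59126/11681 = 3082813430773/93285489 - 59126/11681 = 36004828087036799/1089667797009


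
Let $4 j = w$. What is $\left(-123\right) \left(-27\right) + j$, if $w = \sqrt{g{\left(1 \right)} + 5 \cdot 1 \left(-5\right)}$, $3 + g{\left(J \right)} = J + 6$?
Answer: $3321 + \frac{i \sqrt{21}}{4} \approx 3321.0 + 1.1456 i$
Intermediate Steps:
$g{\left(J \right)} = 3 + J$ ($g{\left(J \right)} = -3 + \left(J + 6\right) = -3 + \left(6 + J\right) = 3 + J$)
$w = i \sqrt{21}$ ($w = \sqrt{\left(3 + 1\right) + 5 \cdot 1 \left(-5\right)} = \sqrt{4 + 5 \left(-5\right)} = \sqrt{4 - 25} = \sqrt{-21} = i \sqrt{21} \approx 4.5826 i$)
$j = \frac{i \sqrt{21}}{4} \approx 1.1456 i$
$\left(-123\right) \left(-27\right) + j = \left(-123\right) \left(-27\right) + \frac{i \sqrt{21}}{4} = 3321 + \frac{i \sqrt{21}}{4}$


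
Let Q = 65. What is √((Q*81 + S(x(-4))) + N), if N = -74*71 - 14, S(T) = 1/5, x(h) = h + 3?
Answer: I*√70/5 ≈ 1.6733*I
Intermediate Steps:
x(h) = 3 + h
S(T) = ⅕
N = -5268 (N = -5254 - 14 = -5268)
√((Q*81 + S(x(-4))) + N) = √((65*81 + ⅕) - 5268) = √((5265 + ⅕) - 5268) = √(26326/5 - 5268) = √(-14/5) = I*√70/5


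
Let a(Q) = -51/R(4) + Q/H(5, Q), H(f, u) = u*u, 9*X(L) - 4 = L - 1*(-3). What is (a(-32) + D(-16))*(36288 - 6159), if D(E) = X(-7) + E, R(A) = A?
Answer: -27748809/32 ≈ -8.6715e+5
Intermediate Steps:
X(L) = 7/9 + L/9 (X(L) = 4/9 + (L - 1*(-3))/9 = 4/9 + (L + 3)/9 = 4/9 + (3 + L)/9 = 4/9 + (1/3 + L/9) = 7/9 + L/9)
H(f, u) = u**2
a(Q) = -51/4 + 1/Q (a(Q) = -51/4 + Q/(Q**2) = -51*1/4 + Q/Q**2 = -51/4 + 1/Q)
D(E) = E (D(E) = (7/9 + (1/9)*(-7)) + E = (7/9 - 7/9) + E = 0 + E = E)
(a(-32) + D(-16))*(36288 - 6159) = ((-51/4 + 1/(-32)) - 16)*(36288 - 6159) = ((-51/4 - 1/32) - 16)*30129 = (-409/32 - 16)*30129 = -921/32*30129 = -27748809/32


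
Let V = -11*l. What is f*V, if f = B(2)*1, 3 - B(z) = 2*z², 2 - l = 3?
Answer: -55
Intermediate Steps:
l = -1 (l = 2 - 1*3 = 2 - 3 = -1)
B(z) = 3 - 2*z²
f = -5 (f = (3 - 2*2²)*1 = (3 - 2*4)*1 = (3 - 8)*1 = -5*1 = -5)
V = 11 (V = -11*(-1) = 11)
f*V = -5*11 = -55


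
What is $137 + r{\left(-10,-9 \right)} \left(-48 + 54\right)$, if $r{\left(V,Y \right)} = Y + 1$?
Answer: $89$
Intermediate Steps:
$r{\left(V,Y \right)} = 1 + Y$
$137 + r{\left(-10,-9 \right)} \left(-48 + 54\right) = 137 + \left(1 - 9\right) \left(-48 + 54\right) = 137 - 48 = 89$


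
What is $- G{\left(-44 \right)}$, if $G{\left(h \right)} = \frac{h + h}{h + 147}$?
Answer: $\frac{88}{103} \approx 0.85437$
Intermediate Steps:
$G{\left(h \right)} = \frac{2 h}{147 + h}$
$- G{\left(-44 \right)} = - \frac{2 \left(-44\right)}{147 - 44} = - \frac{2 \left(-44\right)}{103} = \left(-1\right) \left(- \frac{88}{103}\right) = \frac{88}{103}$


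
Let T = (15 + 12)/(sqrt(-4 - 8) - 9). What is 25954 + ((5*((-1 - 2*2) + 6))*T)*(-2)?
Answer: 805384/31 + 180*I*sqrt(3)/31 ≈ 25980.0 + 10.057*I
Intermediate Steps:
T = 27/(-9 + 2*I*sqrt(3)) (T = 27/(sqrt(-12) - 9) = 27/(2*I*sqrt(3) - 9) = 27/(-9 + 2*I*sqrt(3)) ≈ -2.6129 - 1.0057*I)
25954 + ((5*((-1 - 2*2) + 6))*T)*(-2) = 25954 + ((5*((-1 - 2*2) + 6))*(-81/31 - 18*I*sqrt(3)/31))*(-2) = 25954 + ((5*((-1 - 4) + 6))*(-81/31 - 18*I*sqrt(3)/31))*(-2) = 25954 + ((5*(-5 + 6))*(-81/31 - 18*I*sqrt(3)/31))*(-2) = 25954 + ((5*1)*(-81/31 - 18*I*sqrt(3)/31))*(-2) = 25954 + (5*(-81/31 - 18*I*sqrt(3)/31))*(-2) = 25954 + (-405/31 - 90*I*sqrt(3)/31)*(-2) = 25954 + (810/31 + 180*I*sqrt(3)/31) = 805384/31 + 180*I*sqrt(3)/31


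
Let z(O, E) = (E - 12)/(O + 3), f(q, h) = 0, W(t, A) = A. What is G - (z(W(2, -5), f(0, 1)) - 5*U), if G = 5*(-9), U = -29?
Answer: -196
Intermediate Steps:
z(O, E) = (-12 + E)/(3 + O)
G = -45
G - (z(W(2, -5), f(0, 1)) - 5*U) = -45 - ((-12 + 0)/(3 - 5) - 5*(-29)) = -45 - (-12/(-2) + 145) = -45 - (-1/2*(-12) + 145) = -45 - (6 + 145) = -45 - 1*151 = -45 - 151 = -196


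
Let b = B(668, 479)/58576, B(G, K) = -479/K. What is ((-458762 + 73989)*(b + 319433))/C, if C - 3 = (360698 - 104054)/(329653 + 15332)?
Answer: -827909829341413696945/25218901008 ≈ -3.2829e+10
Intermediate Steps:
b = -1/58576 (b = -479/479/58576 = -479*1/479*(1/58576) = -1*1/58576 = -1/58576 ≈ -1.7072e-5)
C = 430533/114995 (C = 3 + (360698 - 104054)/(329653 + 15332) = 3 + 256644/344985 = 3 + 256644*(1/344985) = 3 + 85548/114995 = 430533/114995 ≈ 3.7439)
((-458762 + 73989)*(b + 319433))/C = ((-458762 + 73989)*(-1/58576 + 319433))/(430533/114995) = -384773*18711107407/58576*(114995/430533) = -7199528930313611/58576*114995/430533 = -827909829341413696945/25218901008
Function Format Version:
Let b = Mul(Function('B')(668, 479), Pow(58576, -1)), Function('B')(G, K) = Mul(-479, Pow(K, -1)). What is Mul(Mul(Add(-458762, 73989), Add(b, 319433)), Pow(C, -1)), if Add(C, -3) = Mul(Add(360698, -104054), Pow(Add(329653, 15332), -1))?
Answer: Rational(-827909829341413696945, 25218901008) ≈ -3.2829e+10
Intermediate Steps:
b = Rational(-1, 58576) (b = Mul(Mul(-479, Pow(479, -1)), Pow(58576, -1)) = Mul(Mul(-479, Rational(1, 479)), Rational(1, 58576)) = Mul(-1, Rational(1, 58576)) = Rational(-1, 58576) ≈ -1.7072e-5)
C = Rational(430533, 114995) (C = Add(3, Mul(Add(360698, -104054), Pow(Add(329653, 15332), -1))) = Add(3, Mul(256644, Pow(344985, -1))) = Add(3, Mul(256644, Rational(1, 344985))) = Add(3, Rational(85548, 114995)) = Rational(430533, 114995) ≈ 3.7439)
Mul(Mul(Add(-458762, 73989), Add(b, 319433)), Pow(C, -1)) = Mul(Mul(Add(-458762, 73989), Add(Rational(-1, 58576), 319433)), Pow(Rational(430533, 114995), -1)) = Mul(Mul(-384773, Rational(18711107407, 58576)), Rational(114995, 430533)) = Mul(Rational(-7199528930313611, 58576), Rational(114995, 430533)) = Rational(-827909829341413696945, 25218901008)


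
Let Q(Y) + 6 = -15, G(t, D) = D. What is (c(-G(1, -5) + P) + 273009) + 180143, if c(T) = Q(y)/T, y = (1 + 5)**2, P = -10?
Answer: 2265781/5 ≈ 4.5316e+5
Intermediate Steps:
y = 36 (y = 6**2 = 36)
Q(Y) = -21 (Q(Y) = -6 - 15 = -21)
c(T) = -21/T
(c(-G(1, -5) + P) + 273009) + 180143 = (-21/(-1*(-5) - 10) + 273009) + 180143 = (-21/(5 - 10) + 273009) + 180143 = (-21/(-5) + 273009) + 180143 = (-21*(-1/5) + 273009) + 180143 = (21/5 + 273009) + 180143 = 1365066/5 + 180143 = 2265781/5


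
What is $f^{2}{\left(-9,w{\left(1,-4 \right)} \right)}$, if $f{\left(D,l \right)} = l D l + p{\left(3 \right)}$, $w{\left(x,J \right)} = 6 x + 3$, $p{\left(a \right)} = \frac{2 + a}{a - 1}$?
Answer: $\frac{2111209}{4} \approx 5.278 \cdot 10^{5}$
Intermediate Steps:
$p{\left(a \right)} = \frac{2 + a}{-1 + a}$
$w{\left(x,J \right)} = 3 + 6 x$
$f{\left(D,l \right)} = \frac{5}{2} + D l^{2}$ ($f{\left(D,l \right)} = l D l + \frac{2 + 3}{-1 + 3} = D l l + \frac{1}{2} \cdot 5 = D l^{2} + \frac{1}{2} \cdot 5 = D l^{2} + \frac{5}{2} = \frac{5}{2} + D l^{2}$)
$f^{2}{\left(-9,w{\left(1,-4 \right)} \right)} = \left(\frac{5}{2} - 9 \left(3 + 6 \cdot 1\right)^{2}\right)^{2} = \left(\frac{5}{2} - 9 \left(3 + 6\right)^{2}\right)^{2} = \left(\frac{5}{2} - 9 \cdot 9^{2}\right)^{2} = \left(\frac{5}{2} - 729\right)^{2} = \left(- \frac{1453}{2}\right)^{2} = \frac{2111209}{4}$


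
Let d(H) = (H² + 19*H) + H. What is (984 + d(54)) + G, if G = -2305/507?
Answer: 2522555/507 ≈ 4975.5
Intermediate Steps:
G = -2305/507 (G = -2305*1/507 = -2305/507 ≈ -4.5463)
d(H) = H² + 20*H
(984 + d(54)) + G = (984 + 54*(20 + 54)) - 2305/507 = (984 + 54*74) - 2305/507 = (984 + 3996) - 2305/507 = 4980 - 2305/507 = 2522555/507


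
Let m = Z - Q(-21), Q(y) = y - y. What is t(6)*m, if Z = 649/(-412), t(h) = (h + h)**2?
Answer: -23364/103 ≈ -226.83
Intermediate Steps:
Q(y) = 0
t(h) = 4*h**2 (t(h) = (2*h)**2 = 4*h**2)
Z = -649/412 (Z = 649*(-1/412) = -649/412 ≈ -1.5752)
m = -649/412 (m = -649/412 - 1*0 = -649/412 + 0 = -649/412 ≈ -1.5752)
t(6)*m = (4*6**2)*(-649/412) = (4*36)*(-649/412) = 144*(-649/412) = -23364/103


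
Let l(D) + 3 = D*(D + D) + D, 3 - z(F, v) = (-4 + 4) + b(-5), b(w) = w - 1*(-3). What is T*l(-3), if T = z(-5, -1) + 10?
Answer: 180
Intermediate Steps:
b(w) = 3 + w (b(w) = w + 3 = 3 + w)
z(F, v) = 5 (z(F, v) = 3 - ((-4 + 4) + (3 - 5)) = 3 - (0 - 2) = 3 - 1*(-2) = 3 + 2 = 5)
T = 15 (T = 5 + 10 = 15)
l(D) = -3 + D + 2*D² (l(D) = -3 + (D*(D + D) + D) = -3 + (D*(2*D) + D) = -3 + (2*D² + D) = -3 + (D + 2*D²) = -3 + D + 2*D²)
T*l(-3) = 15*(-3 - 3 + 2*(-3)²) = 15*(-3 - 3 + 2*9) = 15*(-3 - 3 + 18) = 15*12 = 180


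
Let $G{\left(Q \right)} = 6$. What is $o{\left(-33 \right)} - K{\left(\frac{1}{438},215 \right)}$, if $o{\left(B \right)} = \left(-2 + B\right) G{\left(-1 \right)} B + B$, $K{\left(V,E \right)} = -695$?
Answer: $7592$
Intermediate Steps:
$o{\left(B \right)} = B + B \left(-12 + 6 B\right)$ ($o{\left(B \right)} = \left(-2 + B\right) 6 B + B = \left(-12 + 6 B\right) B + B = B \left(-12 + 6 B\right) + B = B + B \left(-12 + 6 B\right)$)
$o{\left(-33 \right)} - K{\left(\frac{1}{438},215 \right)} = - 33 \left(-11 + 6 \left(-33\right)\right) - -695 = - 33 \left(-11 - 198\right) + 695 = \left(-33\right) \left(-209\right) + 695 = 6897 + 695 = 7592$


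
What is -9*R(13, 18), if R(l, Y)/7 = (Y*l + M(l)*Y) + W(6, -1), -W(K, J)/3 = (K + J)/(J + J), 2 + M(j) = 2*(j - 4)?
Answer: -66717/2 ≈ -33359.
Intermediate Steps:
M(j) = -10 + 2*j (M(j) = -2 + 2*(j - 4) = -2 + 2*(-4 + j) = -2 + (-8 + 2*j) = -10 + 2*j)
W(K, J) = -3*(J + K)/(2*J) (W(K, J) = -3*(K + J)/(J + J) = -3*(J + K)/(2*J))
R(l, Y) = 105/2 + 7*Y*l + 7*Y*(-10 + 2*l) (R(l, Y) = 7*((Y*l + (-10 + 2*l)*Y) + (3/2)*(-1*(-1) - 1*6)/(-1)) = 7*((Y*l + Y*(-10 + 2*l)) + (3/2)*(-1)*(1 - 6)) = 7*((Y*l + Y*(-10 + 2*l)) + (3/2)*(-1)*(-5)) = 7*((Y*l + Y*(-10 + 2*l)) + 15/2) = 7*(15/2 + Y*l + Y*(-10 + 2*l)) = 105/2 + 7*Y*l + 7*Y*(-10 + 2*l))
-9*R(13, 18) = -9*(105/2 - 70*18 + 21*18*13) = -9*(105/2 - 1260 + 4914) = -9*7413/2 = -66717/2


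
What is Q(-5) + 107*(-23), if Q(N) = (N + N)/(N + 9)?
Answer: -4927/2 ≈ -2463.5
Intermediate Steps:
Q(N) = 2*N/(9 + N) (Q(N) = (2*N)/(9 + N) = 2*N/(9 + N))
Q(-5) + 107*(-23) = 2*(-5)/(9 - 5) + 107*(-23) = 2*(-5)/4 - 2461 = 2*(-5)*(¼) - 2461 = -5/2 - 2461 = -4927/2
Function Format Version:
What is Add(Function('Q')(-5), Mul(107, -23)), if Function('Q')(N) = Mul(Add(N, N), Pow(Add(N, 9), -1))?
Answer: Rational(-4927, 2) ≈ -2463.5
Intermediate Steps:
Function('Q')(N) = Mul(2, N, Pow(Add(9, N), -1)) (Function('Q')(N) = Mul(Mul(2, N), Pow(Add(9, N), -1)) = Mul(2, N, Pow(Add(9, N), -1)))
Add(Function('Q')(-5), Mul(107, -23)) = Add(Mul(2, -5, Pow(Add(9, -5), -1)), Mul(107, -23)) = Add(Mul(2, -5, Pow(4, -1)), -2461) = Add(Mul(2, -5, Rational(1, 4)), -2461) = Add(Rational(-5, 2), -2461) = Rational(-4927, 2)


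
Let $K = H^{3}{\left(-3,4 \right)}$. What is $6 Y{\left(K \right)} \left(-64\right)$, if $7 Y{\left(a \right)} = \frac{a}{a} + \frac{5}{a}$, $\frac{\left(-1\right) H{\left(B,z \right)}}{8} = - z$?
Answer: $- \frac{98319}{1792} \approx -54.866$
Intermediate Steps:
$H{\left(B,z \right)} = 8 z$ ($H{\left(B,z \right)} = - 8 \left(- z\right) = 8 z$)
$K = 32768$ ($K = \left(8 \cdot 4\right)^{3} = 32^{3} = 32768$)
$Y{\left(a \right)} = \frac{1}{7} + \frac{5}{7 a}$ ($Y{\left(a \right)} = \frac{\frac{a}{a} + \frac{5}{a}}{7} = \frac{1 + \frac{5}{a}}{7} = \frac{1}{7} + \frac{5}{7 a}$)
$6 Y{\left(K \right)} \left(-64\right) = 6 \frac{5 + 32768}{7 \cdot 32768} \left(-64\right) = 6 \cdot \frac{1}{7} \cdot \frac{1}{32768} \cdot 32773 \left(-64\right) = 6 \cdot \frac{32773}{229376} \left(-64\right) = \frac{98319}{114688} \left(-64\right) = - \frac{98319}{1792}$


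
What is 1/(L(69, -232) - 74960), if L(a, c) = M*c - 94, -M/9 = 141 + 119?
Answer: 1/467826 ≈ 2.1375e-6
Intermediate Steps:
M = -2340 (M = -9*(141 + 119) = -9*260 = -2340)
L(a, c) = -94 - 2340*c (L(a, c) = -2340*c - 94 = -94 - 2340*c)
1/(L(69, -232) - 74960) = 1/((-94 - 2340*(-232)) - 74960) = 1/((-94 + 542880) - 74960) = 1/(542786 - 74960) = 1/467826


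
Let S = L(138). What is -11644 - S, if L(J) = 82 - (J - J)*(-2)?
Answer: -11726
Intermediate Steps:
L(J) = 82 (L(J) = 82 - 0*(-2) = 82 - 1*0 = 82 + 0 = 82)
S = 82
-11644 - S = -11644 - 1*82 = -11644 - 82 = -11726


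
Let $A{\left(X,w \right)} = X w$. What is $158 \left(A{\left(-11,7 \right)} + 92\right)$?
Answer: $2370$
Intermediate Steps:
$158 \left(A{\left(-11,7 \right)} + 92\right) = 158 \left(\left(-11\right) 7 + 92\right) = 158 \left(-77 + 92\right) = 158 \cdot 15 = 2370$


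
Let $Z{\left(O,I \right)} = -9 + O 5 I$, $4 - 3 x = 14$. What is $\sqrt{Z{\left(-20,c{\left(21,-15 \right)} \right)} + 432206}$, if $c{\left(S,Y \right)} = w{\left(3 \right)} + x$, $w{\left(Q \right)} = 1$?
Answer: $\frac{\sqrt{3891873}}{3} \approx 657.59$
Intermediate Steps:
$x = - \frac{10}{3}$ ($x = \frac{4}{3} - \frac{14}{3} = - \frac{10}{3} \approx -3.3333$)
$c{\left(S,Y \right)} = - \frac{7}{3}$ ($c{\left(S,Y \right)} = 1 - \frac{10}{3} = - \frac{7}{3}$)
$Z{\left(O,I \right)} = -9 + 5 I O$
$\sqrt{Z{\left(-20,c{\left(21,-15 \right)} \right)} + 432206} = \sqrt{\left(-9 + 5 \left(- \frac{7}{3}\right) \left(-20\right)\right) + 432206} = \sqrt{\left(-9 + \frac{700}{3}\right) + 432206} = \sqrt{\frac{673}{3} + 432206} = \sqrt{\frac{1297291}{3}} = \frac{\sqrt{3891873}}{3}$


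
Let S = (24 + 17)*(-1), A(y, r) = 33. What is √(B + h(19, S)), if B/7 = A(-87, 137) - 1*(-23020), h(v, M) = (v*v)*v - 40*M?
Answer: √169870 ≈ 412.15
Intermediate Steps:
S = -41 (S = 41*(-1) = -41)
h(v, M) = v³ - 40*M (h(v, M) = v²*v - 40*M = v³ - 40*M)
B = 161371 (B = 7*(33 - 1*(-23020)) = 7*(33 + 23020) = 7*23053 = 161371)
√(B + h(19, S)) = √(161371 + (19³ - 40*(-41))) = √(161371 + (6859 + 1640)) = √(161371 + 8499) = √169870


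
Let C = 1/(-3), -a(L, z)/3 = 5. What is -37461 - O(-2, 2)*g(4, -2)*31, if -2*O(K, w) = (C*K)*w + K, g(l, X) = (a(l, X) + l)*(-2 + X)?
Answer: -113747/3 ≈ -37916.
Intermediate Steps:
a(L, z) = -15 (a(L, z) = -3*5 = -15)
C = -1/3 (C = 1*(-1/3) = -1/3 ≈ -0.33333)
g(l, X) = (-15 + l)*(-2 + X)
O(K, w) = -K/2 + K*w/6 (O(K, w) = -((-K/3)*w + K)/2 = -(-K*w/3 + K)/2 = -(K - K*w/3)/2 = -K/2 + K*w/6)
-37461 - O(-2, 2)*g(4, -2)*31 = -37461 - ((1/6)*(-2)*(-3 + 2))*(30 - 15*(-2) - 2*4 - 2*4)*31 = -37461 - ((1/6)*(-2)*(-1))*(30 + 30 - 8 - 8)*31 = -37461 - (1/3)*44*31 = -37461 - 44*31/3 = -37461 - 1*1364/3 = -37461 - 1364/3 = -113747/3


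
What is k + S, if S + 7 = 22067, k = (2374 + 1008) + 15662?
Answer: 41104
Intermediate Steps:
k = 19044 (k = 3382 + 15662 = 19044)
S = 22060 (S = -7 + 22067 = 22060)
k + S = 19044 + 22060 = 41104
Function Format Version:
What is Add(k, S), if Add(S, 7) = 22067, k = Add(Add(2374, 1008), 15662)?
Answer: 41104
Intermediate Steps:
k = 19044 (k = Add(3382, 15662) = 19044)
S = 22060 (S = Add(-7, 22067) = 22060)
Add(k, S) = Add(19044, 22060) = 41104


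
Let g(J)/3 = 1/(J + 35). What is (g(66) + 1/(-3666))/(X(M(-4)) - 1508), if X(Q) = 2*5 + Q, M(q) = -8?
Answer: -10897/557620596 ≈ -1.9542e-5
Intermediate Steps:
g(J) = 3/(35 + J) (g(J) = 3/(J + 35) = 3/(35 + J))
X(Q) = 10 + Q
(g(66) + 1/(-3666))/(X(M(-4)) - 1508) = (3/(35 + 66) + 1/(-3666))/((10 - 8) - 1508) = (3/101 - 1/3666)/(2 - 1508) = (3*(1/101) - 1/3666)/(-1506) = (3/101 - 1/3666)*(-1/1506) = (10897/370266)*(-1/1506) = -10897/557620596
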